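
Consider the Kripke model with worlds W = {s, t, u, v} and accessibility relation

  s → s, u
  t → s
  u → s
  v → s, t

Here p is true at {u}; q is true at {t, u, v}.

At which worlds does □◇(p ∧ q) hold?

{t, u}

s: successors {s, u}; ◇(p ∧ q) there: s:T, u:F. ✗
t: successors {s}; ◇(p ∧ q) there: s:T. ✓
u: successors {s}; ◇(p ∧ q) there: s:T. ✓
v: successors {s, t}; ◇(p ∧ q) there: s:T, t:F. ✗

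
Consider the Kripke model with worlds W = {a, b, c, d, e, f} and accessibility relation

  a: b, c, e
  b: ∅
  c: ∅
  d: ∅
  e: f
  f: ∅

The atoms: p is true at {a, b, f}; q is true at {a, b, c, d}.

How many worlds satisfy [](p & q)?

4

a: successors {b, c, e}; p & q there: b:T, c:F, e:F. ✗
b: no successors, so [](p & q) holds vacuously. ✓
c: no successors, so [](p & q) holds vacuously. ✓
d: no successors, so [](p & q) holds vacuously. ✓
e: successors {f}; p & q there: f:F. ✗
f: no successors, so [](p & q) holds vacuously. ✓
Satisfying worlds: {b, c, d, f}.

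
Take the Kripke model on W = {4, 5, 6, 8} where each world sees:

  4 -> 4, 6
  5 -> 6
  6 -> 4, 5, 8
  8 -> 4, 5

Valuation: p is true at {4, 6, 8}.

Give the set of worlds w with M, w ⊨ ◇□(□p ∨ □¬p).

{6}

4: successors {4, 6}; □(□p ∨ □¬p) there: 4:F, 6:F. ✗
5: successors {6}; □(□p ∨ □¬p) there: 6:F. ✗
6: successors {4, 5, 8}; □(□p ∨ □¬p) there: 4:F, 5:F, 8:T. ✓
8: successors {4, 5}; □(□p ∨ □¬p) there: 4:F, 5:F. ✗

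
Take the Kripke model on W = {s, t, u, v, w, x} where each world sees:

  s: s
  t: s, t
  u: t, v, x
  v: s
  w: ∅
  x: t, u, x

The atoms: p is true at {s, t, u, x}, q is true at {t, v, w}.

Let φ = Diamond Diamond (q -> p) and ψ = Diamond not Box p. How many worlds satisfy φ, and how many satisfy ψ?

5 and 1

For Diamond Diamond (q -> p):
s: successors {s}; Diamond (q -> p) there: s:T. ✓
t: successors {s, t}; Diamond (q -> p) there: s:T, t:T. ✓
u: successors {t, v, x}; Diamond (q -> p) there: t:T, v:T, x:T. ✓
v: successors {s}; Diamond (q -> p) there: s:T. ✓
w: no successors, so Diamond Diamond (q -> p) fails. ✗
x: successors {t, u, x}; Diamond (q -> p) there: t:T, u:T, x:T. ✓
— 5 worlds.
For Diamond not Box p:
s: successors {s}; not Box p there: s:F. ✗
t: successors {s, t}; not Box p there: s:F, t:F. ✗
u: successors {t, v, x}; not Box p there: t:F, v:F, x:F. ✗
v: successors {s}; not Box p there: s:F. ✗
w: no successors, so Diamond not Box p fails. ✗
x: successors {t, u, x}; not Box p there: t:F, u:T, x:F. ✓
— 1 world.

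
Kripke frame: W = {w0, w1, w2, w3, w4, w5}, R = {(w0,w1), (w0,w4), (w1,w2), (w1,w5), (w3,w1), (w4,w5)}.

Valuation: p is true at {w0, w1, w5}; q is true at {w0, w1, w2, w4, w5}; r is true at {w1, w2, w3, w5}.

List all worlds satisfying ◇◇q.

{w0, w3}

w0: successors {w1, w4}; ◇q there: w1:T, w4:T. ✓
w1: successors {w2, w5}; ◇q there: w2:F, w5:F. ✗
w2: no successors, so ◇◇q fails. ✗
w3: successors {w1}; ◇q there: w1:T. ✓
w4: successors {w5}; ◇q there: w5:F. ✗
w5: no successors, so ◇◇q fails. ✗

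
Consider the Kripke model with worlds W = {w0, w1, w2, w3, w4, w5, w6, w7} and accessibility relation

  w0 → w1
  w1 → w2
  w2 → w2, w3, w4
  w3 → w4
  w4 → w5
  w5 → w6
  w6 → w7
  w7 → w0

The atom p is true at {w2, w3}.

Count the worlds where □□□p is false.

7

w0: successors {w1}; □□p there: w1:F. ✗
w1: successors {w2}; □□p there: w2:F. ✗
w2: successors {w2, w3, w4}; □□p there: w2:F, w3:F, w4:F. ✗
w3: successors {w4}; □□p there: w4:F. ✗
w4: successors {w5}; □□p there: w5:F. ✗
w5: successors {w6}; □□p there: w6:F. ✗
w6: successors {w7}; □□p there: w7:F. ✗
w7: successors {w0}; □□p there: w0:T. ✓
Satisfying worlds: {w7}.
So □□□p fails at the other 7 worlds.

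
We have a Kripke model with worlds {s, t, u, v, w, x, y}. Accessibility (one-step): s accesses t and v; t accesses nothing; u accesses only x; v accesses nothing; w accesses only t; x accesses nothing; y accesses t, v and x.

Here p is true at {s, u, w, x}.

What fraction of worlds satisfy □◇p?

3/7

s: successors {t, v}; ◇p there: t:F, v:F. ✗
t: no successors, so □◇p holds vacuously. ✓
u: successors {x}; ◇p there: x:F. ✗
v: no successors, so □◇p holds vacuously. ✓
w: successors {t}; ◇p there: t:F. ✗
x: no successors, so □◇p holds vacuously. ✓
y: successors {t, v, x}; ◇p there: t:F, v:F, x:F. ✗
That's 3 of 7 worlds, so 3/7.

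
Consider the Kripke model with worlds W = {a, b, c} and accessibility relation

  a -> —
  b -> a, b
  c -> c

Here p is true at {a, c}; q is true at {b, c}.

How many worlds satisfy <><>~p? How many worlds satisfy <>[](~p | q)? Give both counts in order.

1 and 2

For <><>~p:
a: no successors, so <><>~p fails. ✗
b: successors {a, b}; <>~p there: a:F, b:T. ✓
c: successors {c}; <>~p there: c:F. ✗
— 1 world.
For <>[](~p | q):
a: no successors, so <>[](~p | q) fails. ✗
b: successors {a, b}; [](~p | q) there: a:T, b:F. ✓
c: successors {c}; [](~p | q) there: c:T. ✓
— 2 worlds.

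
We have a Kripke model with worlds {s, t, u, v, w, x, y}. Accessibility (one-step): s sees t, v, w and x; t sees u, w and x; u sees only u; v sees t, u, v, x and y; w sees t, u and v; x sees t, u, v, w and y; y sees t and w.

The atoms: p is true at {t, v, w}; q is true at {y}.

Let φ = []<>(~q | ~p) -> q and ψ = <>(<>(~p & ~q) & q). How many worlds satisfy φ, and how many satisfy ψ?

For []<>(~q | ~p) -> q:
s: []<>(~q | ~p) is T, q is F. ✗
t: []<>(~q | ~p) is T, q is F. ✗
u: []<>(~q | ~p) is T, q is F. ✗
v: []<>(~q | ~p) is T, q is F. ✗
w: []<>(~q | ~p) is T, q is F. ✗
x: []<>(~q | ~p) is T, q is F. ✗
y: []<>(~q | ~p) is T, q is T. ✓
— 1 world.
For <>(<>(~p & ~q) & q):
s: successors {t, v, w, x}; <>(~p & ~q) & q there: t:F, v:F, w:F, x:F. ✗
t: successors {u, w, x}; <>(~p & ~q) & q there: u:F, w:F, x:F. ✗
u: successors {u}; <>(~p & ~q) & q there: u:F. ✗
v: successors {t, u, v, x, y}; <>(~p & ~q) & q there: t:F, u:F, v:F, x:F, y:F. ✗
w: successors {t, u, v}; <>(~p & ~q) & q there: t:F, u:F, v:F. ✗
x: successors {t, u, v, w, y}; <>(~p & ~q) & q there: t:F, u:F, v:F, w:F, y:F. ✗
y: successors {t, w}; <>(~p & ~q) & q there: t:F, w:F. ✗
— 0 worlds.

1 and 0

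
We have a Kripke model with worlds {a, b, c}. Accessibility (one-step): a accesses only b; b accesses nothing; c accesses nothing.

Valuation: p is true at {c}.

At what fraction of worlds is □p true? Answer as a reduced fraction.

a: successors {b}; p there: b:F. ✗
b: no successors, so □p holds vacuously. ✓
c: no successors, so □p holds vacuously. ✓
That's 2 of 3 worlds, so 2/3.

2/3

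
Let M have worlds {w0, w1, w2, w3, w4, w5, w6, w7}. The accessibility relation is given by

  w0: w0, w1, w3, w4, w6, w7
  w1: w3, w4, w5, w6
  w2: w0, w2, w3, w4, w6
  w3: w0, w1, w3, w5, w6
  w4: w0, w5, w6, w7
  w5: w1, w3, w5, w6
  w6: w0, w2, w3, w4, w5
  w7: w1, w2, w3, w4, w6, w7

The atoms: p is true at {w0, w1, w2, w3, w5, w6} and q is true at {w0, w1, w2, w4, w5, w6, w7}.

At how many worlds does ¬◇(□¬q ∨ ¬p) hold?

w0: ◇(□¬q ∨ ¬p) is T. ✗
w1: ◇(□¬q ∨ ¬p) is T. ✗
w2: ◇(□¬q ∨ ¬p) is T. ✗
w3: ◇(□¬q ∨ ¬p) is F. ✓
w4: ◇(□¬q ∨ ¬p) is T. ✗
w5: ◇(□¬q ∨ ¬p) is F. ✓
w6: ◇(□¬q ∨ ¬p) is T. ✗
w7: ◇(□¬q ∨ ¬p) is T. ✗
Satisfying worlds: {w3, w5}.

2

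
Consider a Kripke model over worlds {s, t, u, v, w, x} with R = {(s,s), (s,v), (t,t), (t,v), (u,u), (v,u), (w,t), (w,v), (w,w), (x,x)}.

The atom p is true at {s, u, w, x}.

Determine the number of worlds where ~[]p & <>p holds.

2

s: ~[]p is T, <>p is T. ✓
t: ~[]p is T, <>p is F. ✗
u: ~[]p is F, <>p is T. ✗
v: ~[]p is F, <>p is T. ✗
w: ~[]p is T, <>p is T. ✓
x: ~[]p is F, <>p is T. ✗
Satisfying worlds: {s, w}.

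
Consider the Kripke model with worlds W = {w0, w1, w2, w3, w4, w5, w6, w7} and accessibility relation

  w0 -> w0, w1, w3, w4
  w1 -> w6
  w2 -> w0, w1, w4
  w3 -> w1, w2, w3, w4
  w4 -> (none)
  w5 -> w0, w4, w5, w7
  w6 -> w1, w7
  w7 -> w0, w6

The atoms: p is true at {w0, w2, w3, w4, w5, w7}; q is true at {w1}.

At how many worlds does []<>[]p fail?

w0: successors {w0, w1, w3, w4}; <>[]p there: w0:T, w1:F, w3:T, w4:F. ✗
w1: successors {w6}; <>[]p there: w6:F. ✗
w2: successors {w0, w1, w4}; <>[]p there: w0:T, w1:F, w4:F. ✗
w3: successors {w1, w2, w3, w4}; <>[]p there: w1:F, w2:T, w3:T, w4:F. ✗
w4: no successors, so []<>[]p holds vacuously. ✓
w5: successors {w0, w4, w5, w7}; <>[]p there: w0:T, w4:F, w5:T, w7:F. ✗
w6: successors {w1, w7}; <>[]p there: w1:F, w7:F. ✗
w7: successors {w0, w6}; <>[]p there: w0:T, w6:F. ✗
Satisfying worlds: {w4}.
So []<>[]p fails at the other 7 worlds.

7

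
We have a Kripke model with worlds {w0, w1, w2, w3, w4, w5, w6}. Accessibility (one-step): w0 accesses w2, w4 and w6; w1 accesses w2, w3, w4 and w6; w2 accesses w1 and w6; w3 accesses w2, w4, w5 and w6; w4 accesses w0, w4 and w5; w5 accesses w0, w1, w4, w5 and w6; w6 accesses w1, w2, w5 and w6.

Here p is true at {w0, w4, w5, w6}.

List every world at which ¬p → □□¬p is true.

w0: ¬p is F, □□¬p is F. ✓
w1: ¬p is T, □□¬p is F. ✗
w2: ¬p is T, □□¬p is F. ✗
w3: ¬p is T, □□¬p is F. ✗
w4: ¬p is F, □□¬p is F. ✓
w5: ¬p is F, □□¬p is F. ✓
w6: ¬p is F, □□¬p is F. ✓

{w0, w4, w5, w6}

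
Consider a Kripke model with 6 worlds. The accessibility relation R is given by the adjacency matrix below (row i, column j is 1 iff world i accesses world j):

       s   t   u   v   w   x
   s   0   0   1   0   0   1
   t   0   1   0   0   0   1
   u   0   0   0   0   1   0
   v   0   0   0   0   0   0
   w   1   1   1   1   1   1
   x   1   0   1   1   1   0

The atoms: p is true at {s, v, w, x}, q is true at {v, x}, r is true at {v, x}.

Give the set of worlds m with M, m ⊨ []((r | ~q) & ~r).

s: successors {u, x}; (r | ~q) & ~r there: u:T, x:F. ✗
t: successors {t, x}; (r | ~q) & ~r there: t:T, x:F. ✗
u: successors {w}; (r | ~q) & ~r there: w:T. ✓
v: no successors, so []((r | ~q) & ~r) holds vacuously. ✓
w: successors {s, t, u, v, w, x}; (r | ~q) & ~r there: s:T, t:T, u:T, v:F, w:T, x:F. ✗
x: successors {s, u, v, w}; (r | ~q) & ~r there: s:T, u:T, v:F, w:T. ✗

{u, v}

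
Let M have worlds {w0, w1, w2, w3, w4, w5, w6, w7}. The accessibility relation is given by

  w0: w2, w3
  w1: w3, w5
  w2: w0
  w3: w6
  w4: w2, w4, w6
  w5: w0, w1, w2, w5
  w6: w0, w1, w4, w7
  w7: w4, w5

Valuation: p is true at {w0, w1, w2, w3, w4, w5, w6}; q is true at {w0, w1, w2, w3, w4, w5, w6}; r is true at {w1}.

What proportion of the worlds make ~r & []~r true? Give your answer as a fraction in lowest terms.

5/8

w0: ~r is T, []~r is T. ✓
w1: ~r is F, []~r is T. ✗
w2: ~r is T, []~r is T. ✓
w3: ~r is T, []~r is T. ✓
w4: ~r is T, []~r is T. ✓
w5: ~r is T, []~r is F. ✗
w6: ~r is T, []~r is F. ✗
w7: ~r is T, []~r is T. ✓
That's 5 of 8 worlds, so 5/8.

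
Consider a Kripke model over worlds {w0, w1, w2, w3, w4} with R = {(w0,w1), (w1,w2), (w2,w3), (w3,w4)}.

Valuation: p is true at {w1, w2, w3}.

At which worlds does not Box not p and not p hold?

w0: not Box not p is T, not p is T. ✓
w1: not Box not p is T, not p is F. ✗
w2: not Box not p is T, not p is F. ✗
w3: not Box not p is F, not p is F. ✗
w4: not Box not p is F, not p is T. ✗

{w0}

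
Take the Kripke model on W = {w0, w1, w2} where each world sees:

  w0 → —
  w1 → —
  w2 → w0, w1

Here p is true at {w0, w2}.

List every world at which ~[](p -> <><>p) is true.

{w2}

w0: [](p -> <><>p) is T. ✗
w1: [](p -> <><>p) is T. ✗
w2: [](p -> <><>p) is F. ✓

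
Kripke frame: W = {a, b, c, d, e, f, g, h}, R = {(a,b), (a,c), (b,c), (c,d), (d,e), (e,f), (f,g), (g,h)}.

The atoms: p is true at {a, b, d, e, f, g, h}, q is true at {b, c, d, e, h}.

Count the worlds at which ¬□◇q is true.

a: □◇q is T. ✗
b: □◇q is T. ✗
c: □◇q is T. ✗
d: □◇q is F. ✓
e: □◇q is F. ✓
f: □◇q is T. ✗
g: □◇q is F. ✓
h: □◇q is T. ✗
Satisfying worlds: {d, e, g}.

3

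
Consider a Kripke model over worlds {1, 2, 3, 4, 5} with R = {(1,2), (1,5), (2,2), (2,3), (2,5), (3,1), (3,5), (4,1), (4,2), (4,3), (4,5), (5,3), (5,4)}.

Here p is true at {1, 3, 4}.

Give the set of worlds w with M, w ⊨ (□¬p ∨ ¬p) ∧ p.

1: □¬p ∨ ¬p is T, p is T. ✓
2: □¬p ∨ ¬p is T, p is F. ✗
3: □¬p ∨ ¬p is F, p is T. ✗
4: □¬p ∨ ¬p is F, p is T. ✗
5: □¬p ∨ ¬p is T, p is F. ✗

{1}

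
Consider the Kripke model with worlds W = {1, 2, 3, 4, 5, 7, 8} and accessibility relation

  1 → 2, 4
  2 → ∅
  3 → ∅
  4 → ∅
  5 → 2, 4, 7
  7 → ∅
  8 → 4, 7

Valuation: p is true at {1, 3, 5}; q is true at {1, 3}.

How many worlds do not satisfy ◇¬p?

4

1: successors {2, 4}; ¬p there: 2:T, 4:T. ✓
2: no successors, so ◇¬p fails. ✗
3: no successors, so ◇¬p fails. ✗
4: no successors, so ◇¬p fails. ✗
5: successors {2, 4, 7}; ¬p there: 2:T, 4:T, 7:T. ✓
7: no successors, so ◇¬p fails. ✗
8: successors {4, 7}; ¬p there: 4:T, 7:T. ✓
Satisfying worlds: {1, 5, 8}.
So ◇¬p fails at the other 4 worlds.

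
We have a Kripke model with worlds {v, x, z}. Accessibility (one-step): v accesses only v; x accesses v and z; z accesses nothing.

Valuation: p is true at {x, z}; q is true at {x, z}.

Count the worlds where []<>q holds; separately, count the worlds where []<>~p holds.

For []<>q:
v: successors {v}; <>q there: v:F. ✗
x: successors {v, z}; <>q there: v:F, z:F. ✗
z: no successors, so []<>q holds vacuously. ✓
— 1 world.
For []<>~p:
v: successors {v}; <>~p there: v:T. ✓
x: successors {v, z}; <>~p there: v:T, z:F. ✗
z: no successors, so []<>~p holds vacuously. ✓
— 2 worlds.

1 and 2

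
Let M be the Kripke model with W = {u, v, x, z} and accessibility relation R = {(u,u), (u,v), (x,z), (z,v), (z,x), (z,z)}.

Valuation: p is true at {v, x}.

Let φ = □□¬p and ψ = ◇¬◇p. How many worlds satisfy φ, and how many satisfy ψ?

1 and 2

For □□¬p:
u: successors {u, v}; □¬p there: u:F, v:T. ✗
v: no successors, so □□¬p holds vacuously. ✓
x: successors {z}; □¬p there: z:F. ✗
z: successors {v, x, z}; □¬p there: v:T, x:T, z:F. ✗
— 1 world.
For ◇¬◇p:
u: successors {u, v}; ¬◇p there: u:F, v:T. ✓
v: no successors, so ◇¬◇p fails. ✗
x: successors {z}; ¬◇p there: z:F. ✗
z: successors {v, x, z}; ¬◇p there: v:T, x:T, z:F. ✓
— 2 worlds.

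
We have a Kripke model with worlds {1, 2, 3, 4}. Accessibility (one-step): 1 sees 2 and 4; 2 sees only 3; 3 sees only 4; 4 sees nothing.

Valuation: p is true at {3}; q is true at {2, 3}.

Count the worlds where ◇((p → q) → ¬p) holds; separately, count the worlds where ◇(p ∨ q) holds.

2 and 2

For ◇((p → q) → ¬p):
1: successors {2, 4}; (p → q) → ¬p there: 2:T, 4:T. ✓
2: successors {3}; (p → q) → ¬p there: 3:F. ✗
3: successors {4}; (p → q) → ¬p there: 4:T. ✓
4: no successors, so ◇((p → q) → ¬p) fails. ✗
— 2 worlds.
For ◇(p ∨ q):
1: successors {2, 4}; p ∨ q there: 2:T, 4:F. ✓
2: successors {3}; p ∨ q there: 3:T. ✓
3: successors {4}; p ∨ q there: 4:F. ✗
4: no successors, so ◇(p ∨ q) fails. ✗
— 2 worlds.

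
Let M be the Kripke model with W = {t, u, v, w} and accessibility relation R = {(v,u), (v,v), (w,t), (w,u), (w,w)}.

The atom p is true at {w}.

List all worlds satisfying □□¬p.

t: no successors, so □□¬p holds vacuously. ✓
u: no successors, so □□¬p holds vacuously. ✓
v: successors {u, v}; □¬p there: u:T, v:T. ✓
w: successors {t, u, w}; □¬p there: t:T, u:T, w:F. ✗

{t, u, v}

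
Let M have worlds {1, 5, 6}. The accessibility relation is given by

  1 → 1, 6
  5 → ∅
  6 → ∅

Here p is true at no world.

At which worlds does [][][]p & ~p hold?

1: [][][]p is F, ~p is T. ✗
5: [][][]p is T, ~p is T. ✓
6: [][][]p is T, ~p is T. ✓

{5, 6}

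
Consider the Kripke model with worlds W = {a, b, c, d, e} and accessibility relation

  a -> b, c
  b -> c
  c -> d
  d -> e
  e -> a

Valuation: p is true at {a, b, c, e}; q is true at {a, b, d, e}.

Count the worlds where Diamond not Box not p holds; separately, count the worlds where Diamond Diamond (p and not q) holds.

4 and 2

For Diamond not Box not p:
a: successors {b, c}; not Box not p there: b:T, c:F. ✓
b: successors {c}; not Box not p there: c:F. ✗
c: successors {d}; not Box not p there: d:T. ✓
d: successors {e}; not Box not p there: e:T. ✓
e: successors {a}; not Box not p there: a:T. ✓
— 4 worlds.
For Diamond Diamond (p and not q):
a: successors {b, c}; Diamond (p and not q) there: b:T, c:F. ✓
b: successors {c}; Diamond (p and not q) there: c:F. ✗
c: successors {d}; Diamond (p and not q) there: d:F. ✗
d: successors {e}; Diamond (p and not q) there: e:F. ✗
e: successors {a}; Diamond (p and not q) there: a:T. ✓
— 2 worlds.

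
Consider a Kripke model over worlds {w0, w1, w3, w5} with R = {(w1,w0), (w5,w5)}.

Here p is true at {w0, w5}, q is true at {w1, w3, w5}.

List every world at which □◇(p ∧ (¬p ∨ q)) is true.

w0: no successors, so □◇(p ∧ (¬p ∨ q)) holds vacuously. ✓
w1: successors {w0}; ◇(p ∧ (¬p ∨ q)) there: w0:F. ✗
w3: no successors, so □◇(p ∧ (¬p ∨ q)) holds vacuously. ✓
w5: successors {w5}; ◇(p ∧ (¬p ∨ q)) there: w5:T. ✓

{w0, w3, w5}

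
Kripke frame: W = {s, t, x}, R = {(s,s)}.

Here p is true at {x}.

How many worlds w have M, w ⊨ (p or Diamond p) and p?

s: p or Diamond p is F, p is F. ✗
t: p or Diamond p is F, p is F. ✗
x: p or Diamond p is T, p is T. ✓
Satisfying worlds: {x}.

1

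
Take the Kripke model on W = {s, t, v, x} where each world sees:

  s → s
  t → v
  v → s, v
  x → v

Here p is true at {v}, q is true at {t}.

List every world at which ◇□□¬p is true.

s: successors {s}; □□¬p there: s:T. ✓
t: successors {v}; □□¬p there: v:F. ✗
v: successors {s, v}; □□¬p there: s:T, v:F. ✓
x: successors {v}; □□¬p there: v:F. ✗

{s, v}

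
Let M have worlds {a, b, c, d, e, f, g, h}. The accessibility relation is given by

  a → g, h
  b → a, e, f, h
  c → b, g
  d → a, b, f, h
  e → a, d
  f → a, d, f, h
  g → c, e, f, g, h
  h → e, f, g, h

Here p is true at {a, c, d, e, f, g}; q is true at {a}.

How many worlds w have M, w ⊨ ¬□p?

a: □p is F. ✓
b: □p is F. ✓
c: □p is F. ✓
d: □p is F. ✓
e: □p is T. ✗
f: □p is F. ✓
g: □p is F. ✓
h: □p is F. ✓
Satisfying worlds: {a, b, c, d, f, g, h}.

7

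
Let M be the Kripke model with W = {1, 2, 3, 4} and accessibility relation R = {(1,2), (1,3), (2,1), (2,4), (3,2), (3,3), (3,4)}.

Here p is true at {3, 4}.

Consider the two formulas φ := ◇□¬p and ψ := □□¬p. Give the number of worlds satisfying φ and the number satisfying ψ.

For ◇□¬p:
1: successors {2, 3}; □¬p there: 2:F, 3:F. ✗
2: successors {1, 4}; □¬p there: 1:F, 4:T. ✓
3: successors {2, 3, 4}; □¬p there: 2:F, 3:F, 4:T. ✓
4: no successors, so ◇□¬p fails. ✗
— 2 worlds.
For □□¬p:
1: successors {2, 3}; □¬p there: 2:F, 3:F. ✗
2: successors {1, 4}; □¬p there: 1:F, 4:T. ✗
3: successors {2, 3, 4}; □¬p there: 2:F, 3:F, 4:T. ✗
4: no successors, so □□¬p holds vacuously. ✓
— 1 world.

2 and 1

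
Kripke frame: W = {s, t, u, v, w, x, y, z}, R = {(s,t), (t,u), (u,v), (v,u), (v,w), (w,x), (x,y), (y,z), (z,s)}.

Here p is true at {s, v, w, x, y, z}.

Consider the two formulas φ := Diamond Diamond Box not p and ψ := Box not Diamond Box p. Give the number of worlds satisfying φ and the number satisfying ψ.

2 and 3

For Diamond Diamond Box not p:
s: successors {t}; Diamond Box not p there: t:F. ✗
t: successors {u}; Diamond Box not p there: u:F. ✗
u: successors {v}; Diamond Box not p there: v:F. ✗
v: successors {u, w}; Diamond Box not p there: u:F, w:F. ✗
w: successors {x}; Diamond Box not p there: x:F. ✗
x: successors {y}; Diamond Box not p there: y:F. ✗
y: successors {z}; Diamond Box not p there: z:T. ✓
z: successors {s}; Diamond Box not p there: s:T. ✓
— 2 worlds.
For Box not Diamond Box p:
s: successors {t}; not Diamond Box p there: t:F. ✗
t: successors {u}; not Diamond Box p there: u:T. ✓
u: successors {v}; not Diamond Box p there: v:F. ✗
v: successors {u, w}; not Diamond Box p there: u:T, w:F. ✗
w: successors {x}; not Diamond Box p there: x:F. ✗
x: successors {y}; not Diamond Box p there: y:F. ✗
y: successors {z}; not Diamond Box p there: z:T. ✓
z: successors {s}; not Diamond Box p there: s:T. ✓
— 3 worlds.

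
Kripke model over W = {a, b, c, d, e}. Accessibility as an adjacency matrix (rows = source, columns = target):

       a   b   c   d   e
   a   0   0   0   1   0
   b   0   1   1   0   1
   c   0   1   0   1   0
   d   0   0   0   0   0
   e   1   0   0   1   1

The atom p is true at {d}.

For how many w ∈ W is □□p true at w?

2

a: successors {d}; □p there: d:T. ✓
b: successors {b, c, e}; □p there: b:F, c:F, e:F. ✗
c: successors {b, d}; □p there: b:F, d:T. ✗
d: no successors, so □□p holds vacuously. ✓
e: successors {a, d, e}; □p there: a:T, d:T, e:F. ✗
Satisfying worlds: {a, d}.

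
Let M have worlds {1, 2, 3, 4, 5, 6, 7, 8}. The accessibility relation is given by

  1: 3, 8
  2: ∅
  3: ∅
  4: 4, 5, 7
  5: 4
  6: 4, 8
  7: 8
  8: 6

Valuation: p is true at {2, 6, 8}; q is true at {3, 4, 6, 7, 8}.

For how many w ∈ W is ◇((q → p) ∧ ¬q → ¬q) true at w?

1: successors {3, 8}; (q → p) ∧ ¬q → ¬q there: 3:T, 8:T. ✓
2: no successors, so ◇((q → p) ∧ ¬q → ¬q) fails. ✗
3: no successors, so ◇((q → p) ∧ ¬q → ¬q) fails. ✗
4: successors {4, 5, 7}; (q → p) ∧ ¬q → ¬q there: 4:T, 5:T, 7:T. ✓
5: successors {4}; (q → p) ∧ ¬q → ¬q there: 4:T. ✓
6: successors {4, 8}; (q → p) ∧ ¬q → ¬q there: 4:T, 8:T. ✓
7: successors {8}; (q → p) ∧ ¬q → ¬q there: 8:T. ✓
8: successors {6}; (q → p) ∧ ¬q → ¬q there: 6:T. ✓
Satisfying worlds: {1, 4, 5, 6, 7, 8}.

6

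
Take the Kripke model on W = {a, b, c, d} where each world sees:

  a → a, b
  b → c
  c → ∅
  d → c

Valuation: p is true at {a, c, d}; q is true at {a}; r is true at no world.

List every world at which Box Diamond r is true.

a: successors {a, b}; Diamond r there: a:F, b:F. ✗
b: successors {c}; Diamond r there: c:F. ✗
c: no successors, so Box Diamond r holds vacuously. ✓
d: successors {c}; Diamond r there: c:F. ✗

{c}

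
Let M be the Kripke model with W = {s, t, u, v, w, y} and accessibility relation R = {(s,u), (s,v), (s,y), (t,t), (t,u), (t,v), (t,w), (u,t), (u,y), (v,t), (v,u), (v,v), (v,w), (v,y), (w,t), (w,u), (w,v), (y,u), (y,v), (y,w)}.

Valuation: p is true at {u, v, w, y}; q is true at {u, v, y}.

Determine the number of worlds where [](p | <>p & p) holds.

2

s: successors {u, v, y}; p | <>p & p there: u:T, v:T, y:T. ✓
t: successors {t, u, v, w}; p | <>p & p there: t:F, u:T, v:T, w:T. ✗
u: successors {t, y}; p | <>p & p there: t:F, y:T. ✗
v: successors {t, u, v, w, y}; p | <>p & p there: t:F, u:T, v:T, w:T, y:T. ✗
w: successors {t, u, v}; p | <>p & p there: t:F, u:T, v:T. ✗
y: successors {u, v, w}; p | <>p & p there: u:T, v:T, w:T. ✓
Satisfying worlds: {s, y}.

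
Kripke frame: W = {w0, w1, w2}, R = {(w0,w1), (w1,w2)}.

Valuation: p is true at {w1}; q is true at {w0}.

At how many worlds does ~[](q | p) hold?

1

w0: [](q | p) is T. ✗
w1: [](q | p) is F. ✓
w2: [](q | p) is T. ✗
Satisfying worlds: {w1}.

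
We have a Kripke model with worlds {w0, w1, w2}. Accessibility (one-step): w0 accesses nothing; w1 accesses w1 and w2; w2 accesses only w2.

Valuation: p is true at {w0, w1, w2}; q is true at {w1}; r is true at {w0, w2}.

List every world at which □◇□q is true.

w0: no successors, so □◇□q holds vacuously. ✓
w1: successors {w1, w2}; ◇□q there: w1:F, w2:F. ✗
w2: successors {w2}; ◇□q there: w2:F. ✗

{w0}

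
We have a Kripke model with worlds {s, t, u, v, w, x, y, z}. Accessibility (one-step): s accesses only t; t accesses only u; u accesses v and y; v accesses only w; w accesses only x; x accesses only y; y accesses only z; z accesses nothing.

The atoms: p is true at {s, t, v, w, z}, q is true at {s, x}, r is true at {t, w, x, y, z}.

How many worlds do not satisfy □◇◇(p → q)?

5

s: successors {t}; ◇◇(p → q) there: t:T. ✓
t: successors {u}; ◇◇(p → q) there: u:F. ✗
u: successors {v, y}; ◇◇(p → q) there: v:T, y:F. ✗
v: successors {w}; ◇◇(p → q) there: w:T. ✓
w: successors {x}; ◇◇(p → q) there: x:F. ✗
x: successors {y}; ◇◇(p → q) there: y:F. ✗
y: successors {z}; ◇◇(p → q) there: z:F. ✗
z: no successors, so □◇◇(p → q) holds vacuously. ✓
Satisfying worlds: {s, v, z}.
So □◇◇(p → q) fails at the other 5 worlds.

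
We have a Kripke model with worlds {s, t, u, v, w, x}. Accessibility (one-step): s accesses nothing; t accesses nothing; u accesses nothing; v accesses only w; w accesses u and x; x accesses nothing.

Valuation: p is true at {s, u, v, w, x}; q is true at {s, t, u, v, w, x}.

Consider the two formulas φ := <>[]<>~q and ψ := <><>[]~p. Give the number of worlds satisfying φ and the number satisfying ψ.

For <>[]<>~q:
s: no successors, so <>[]<>~q fails. ✗
t: no successors, so <>[]<>~q fails. ✗
u: no successors, so <>[]<>~q fails. ✗
v: successors {w}; []<>~q there: w:F. ✗
w: successors {u, x}; []<>~q there: u:T, x:T. ✓
x: no successors, so <>[]<>~q fails. ✗
— 1 world.
For <><>[]~p:
s: no successors, so <><>[]~p fails. ✗
t: no successors, so <><>[]~p fails. ✗
u: no successors, so <><>[]~p fails. ✗
v: successors {w}; <>[]~p there: w:T. ✓
w: successors {u, x}; <>[]~p there: u:F, x:F. ✗
x: no successors, so <><>[]~p fails. ✗
— 1 world.

1 and 1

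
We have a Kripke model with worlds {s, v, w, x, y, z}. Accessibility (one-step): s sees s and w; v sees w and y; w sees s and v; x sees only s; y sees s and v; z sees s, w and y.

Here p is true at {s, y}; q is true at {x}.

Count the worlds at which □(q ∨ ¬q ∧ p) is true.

s: successors {s, w}; q ∨ ¬q ∧ p there: s:T, w:F. ✗
v: successors {w, y}; q ∨ ¬q ∧ p there: w:F, y:T. ✗
w: successors {s, v}; q ∨ ¬q ∧ p there: s:T, v:F. ✗
x: successors {s}; q ∨ ¬q ∧ p there: s:T. ✓
y: successors {s, v}; q ∨ ¬q ∧ p there: s:T, v:F. ✗
z: successors {s, w, y}; q ∨ ¬q ∧ p there: s:T, w:F, y:T. ✗
Satisfying worlds: {x}.

1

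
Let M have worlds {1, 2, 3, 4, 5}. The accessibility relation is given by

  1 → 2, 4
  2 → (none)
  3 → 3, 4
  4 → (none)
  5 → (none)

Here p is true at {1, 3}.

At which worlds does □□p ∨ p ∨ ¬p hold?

1: □□p ∨ p is T, ¬p is F. ✓
2: □□p ∨ p is T, ¬p is T. ✓
3: □□p ∨ p is T, ¬p is F. ✓
4: □□p ∨ p is T, ¬p is T. ✓
5: □□p ∨ p is T, ¬p is T. ✓

{1, 2, 3, 4, 5}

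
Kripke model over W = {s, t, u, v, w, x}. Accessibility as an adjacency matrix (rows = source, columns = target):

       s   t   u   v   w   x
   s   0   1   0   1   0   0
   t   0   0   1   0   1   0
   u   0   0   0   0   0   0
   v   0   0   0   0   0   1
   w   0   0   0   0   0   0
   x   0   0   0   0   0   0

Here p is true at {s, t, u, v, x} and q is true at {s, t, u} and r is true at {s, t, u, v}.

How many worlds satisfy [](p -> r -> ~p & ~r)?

s: successors {t, v}; p -> r -> ~p & ~r there: t:F, v:F. ✗
t: successors {u, w}; p -> r -> ~p & ~r there: u:F, w:T. ✗
u: no successors, so [](p -> r -> ~p & ~r) holds vacuously. ✓
v: successors {x}; p -> r -> ~p & ~r there: x:T. ✓
w: no successors, so [](p -> r -> ~p & ~r) holds vacuously. ✓
x: no successors, so [](p -> r -> ~p & ~r) holds vacuously. ✓
Satisfying worlds: {u, v, w, x}.

4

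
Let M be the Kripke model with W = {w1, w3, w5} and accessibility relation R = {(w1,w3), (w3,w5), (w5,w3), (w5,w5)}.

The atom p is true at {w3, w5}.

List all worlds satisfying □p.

{w1, w3, w5}

w1: successors {w3}; p there: w3:T. ✓
w3: successors {w5}; p there: w5:T. ✓
w5: successors {w3, w5}; p there: w3:T, w5:T. ✓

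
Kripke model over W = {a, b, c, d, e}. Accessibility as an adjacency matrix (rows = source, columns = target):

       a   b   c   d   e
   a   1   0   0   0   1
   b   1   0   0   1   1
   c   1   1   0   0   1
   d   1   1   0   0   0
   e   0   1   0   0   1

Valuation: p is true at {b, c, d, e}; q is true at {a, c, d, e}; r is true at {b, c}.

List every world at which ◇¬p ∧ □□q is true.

{d}

a: ◇¬p is T, □□q is F. ✗
b: ◇¬p is T, □□q is F. ✗
c: ◇¬p is T, □□q is F. ✗
d: ◇¬p is T, □□q is T. ✓
e: ◇¬p is F, □□q is F. ✗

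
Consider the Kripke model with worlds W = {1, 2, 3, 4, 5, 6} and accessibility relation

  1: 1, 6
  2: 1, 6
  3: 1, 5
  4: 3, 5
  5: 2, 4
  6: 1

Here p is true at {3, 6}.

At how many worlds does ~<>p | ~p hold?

6

1: ~<>p is F, ~p is T. ✓
2: ~<>p is F, ~p is T. ✓
3: ~<>p is T, ~p is F. ✓
4: ~<>p is F, ~p is T. ✓
5: ~<>p is T, ~p is T. ✓
6: ~<>p is T, ~p is F. ✓
Satisfying worlds: {1, 2, 3, 4, 5, 6}.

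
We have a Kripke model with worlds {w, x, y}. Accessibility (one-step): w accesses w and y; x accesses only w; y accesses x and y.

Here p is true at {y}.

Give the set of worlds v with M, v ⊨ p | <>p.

{w, y}

w: p is F, <>p is T. ✓
x: p is F, <>p is F. ✗
y: p is T, <>p is T. ✓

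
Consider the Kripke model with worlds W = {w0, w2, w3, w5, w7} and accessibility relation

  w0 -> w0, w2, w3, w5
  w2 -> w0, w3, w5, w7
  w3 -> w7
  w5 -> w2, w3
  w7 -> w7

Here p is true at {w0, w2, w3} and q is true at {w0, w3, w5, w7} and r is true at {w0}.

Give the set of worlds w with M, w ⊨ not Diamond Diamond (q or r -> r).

w0: Diamond Diamond (q or r -> r) is T. ✗
w2: Diamond Diamond (q or r -> r) is T. ✗
w3: Diamond Diamond (q or r -> r) is F. ✓
w5: Diamond Diamond (q or r -> r) is T. ✗
w7: Diamond Diamond (q or r -> r) is F. ✓

{w3, w7}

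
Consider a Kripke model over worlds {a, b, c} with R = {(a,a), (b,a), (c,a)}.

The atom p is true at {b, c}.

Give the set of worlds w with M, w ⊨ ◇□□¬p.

a: successors {a}; □□¬p there: a:T. ✓
b: successors {a}; □□¬p there: a:T. ✓
c: successors {a}; □□¬p there: a:T. ✓

{a, b, c}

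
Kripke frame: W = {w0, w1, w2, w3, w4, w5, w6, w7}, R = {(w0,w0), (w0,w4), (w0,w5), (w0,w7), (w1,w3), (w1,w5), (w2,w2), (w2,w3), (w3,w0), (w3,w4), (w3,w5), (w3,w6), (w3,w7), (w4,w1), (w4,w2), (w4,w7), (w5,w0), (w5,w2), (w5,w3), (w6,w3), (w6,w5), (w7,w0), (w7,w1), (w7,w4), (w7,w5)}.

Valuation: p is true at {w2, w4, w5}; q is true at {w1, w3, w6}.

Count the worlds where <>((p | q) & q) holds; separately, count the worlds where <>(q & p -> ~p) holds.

7 and 8

For <>((p | q) & q):
w0: successors {w0, w4, w5, w7}; (p | q) & q there: w0:F, w4:F, w5:F, w7:F. ✗
w1: successors {w3, w5}; (p | q) & q there: w3:T, w5:F. ✓
w2: successors {w2, w3}; (p | q) & q there: w2:F, w3:T. ✓
w3: successors {w0, w4, w5, w6, w7}; (p | q) & q there: w0:F, w4:F, w5:F, w6:T, w7:F. ✓
w4: successors {w1, w2, w7}; (p | q) & q there: w1:T, w2:F, w7:F. ✓
w5: successors {w0, w2, w3}; (p | q) & q there: w0:F, w2:F, w3:T. ✓
w6: successors {w3, w5}; (p | q) & q there: w3:T, w5:F. ✓
w7: successors {w0, w1, w4, w5}; (p | q) & q there: w0:F, w1:T, w4:F, w5:F. ✓
— 7 worlds.
For <>(q & p -> ~p):
w0: successors {w0, w4, w5, w7}; q & p -> ~p there: w0:T, w4:T, w5:T, w7:T. ✓
w1: successors {w3, w5}; q & p -> ~p there: w3:T, w5:T. ✓
w2: successors {w2, w3}; q & p -> ~p there: w2:T, w3:T. ✓
w3: successors {w0, w4, w5, w6, w7}; q & p -> ~p there: w0:T, w4:T, w5:T, w6:T, w7:T. ✓
w4: successors {w1, w2, w7}; q & p -> ~p there: w1:T, w2:T, w7:T. ✓
w5: successors {w0, w2, w3}; q & p -> ~p there: w0:T, w2:T, w3:T. ✓
w6: successors {w3, w5}; q & p -> ~p there: w3:T, w5:T. ✓
w7: successors {w0, w1, w4, w5}; q & p -> ~p there: w0:T, w1:T, w4:T, w5:T. ✓
— 8 worlds.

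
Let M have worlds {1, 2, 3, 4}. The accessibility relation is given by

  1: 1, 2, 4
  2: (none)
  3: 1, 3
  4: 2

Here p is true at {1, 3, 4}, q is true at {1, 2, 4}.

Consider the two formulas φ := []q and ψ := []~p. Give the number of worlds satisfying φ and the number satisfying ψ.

For []q:
1: successors {1, 2, 4}; q there: 1:T, 2:T, 4:T. ✓
2: no successors, so []q holds vacuously. ✓
3: successors {1, 3}; q there: 1:T, 3:F. ✗
4: successors {2}; q there: 2:T. ✓
— 3 worlds.
For []~p:
1: successors {1, 2, 4}; ~p there: 1:F, 2:T, 4:F. ✗
2: no successors, so []~p holds vacuously. ✓
3: successors {1, 3}; ~p there: 1:F, 3:F. ✗
4: successors {2}; ~p there: 2:T. ✓
— 2 worlds.

3 and 2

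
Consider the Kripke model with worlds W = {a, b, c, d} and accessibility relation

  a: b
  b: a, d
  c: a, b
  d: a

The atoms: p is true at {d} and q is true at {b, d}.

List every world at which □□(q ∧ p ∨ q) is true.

{d}

a: successors {b}; □(q ∧ p ∨ q) there: b:F. ✗
b: successors {a, d}; □(q ∧ p ∨ q) there: a:T, d:F. ✗
c: successors {a, b}; □(q ∧ p ∨ q) there: a:T, b:F. ✗
d: successors {a}; □(q ∧ p ∨ q) there: a:T. ✓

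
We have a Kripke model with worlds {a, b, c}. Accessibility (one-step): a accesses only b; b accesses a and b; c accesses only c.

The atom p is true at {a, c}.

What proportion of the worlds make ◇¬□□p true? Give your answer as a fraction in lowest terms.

a: successors {b}; ¬□□p there: b:T. ✓
b: successors {a, b}; ¬□□p there: a:T, b:T. ✓
c: successors {c}; ¬□□p there: c:F. ✗
That's 2 of 3 worlds, so 2/3.

2/3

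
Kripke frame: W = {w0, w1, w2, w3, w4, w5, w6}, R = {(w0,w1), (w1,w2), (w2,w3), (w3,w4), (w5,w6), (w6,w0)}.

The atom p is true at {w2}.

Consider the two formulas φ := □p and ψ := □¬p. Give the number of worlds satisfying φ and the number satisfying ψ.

2 and 6

For □p:
w0: successors {w1}; p there: w1:F. ✗
w1: successors {w2}; p there: w2:T. ✓
w2: successors {w3}; p there: w3:F. ✗
w3: successors {w4}; p there: w4:F. ✗
w4: no successors, so □p holds vacuously. ✓
w5: successors {w6}; p there: w6:F. ✗
w6: successors {w0}; p there: w0:F. ✗
— 2 worlds.
For □¬p:
w0: successors {w1}; ¬p there: w1:T. ✓
w1: successors {w2}; ¬p there: w2:F. ✗
w2: successors {w3}; ¬p there: w3:T. ✓
w3: successors {w4}; ¬p there: w4:T. ✓
w4: no successors, so □¬p holds vacuously. ✓
w5: successors {w6}; ¬p there: w6:T. ✓
w6: successors {w0}; ¬p there: w0:T. ✓
— 6 worlds.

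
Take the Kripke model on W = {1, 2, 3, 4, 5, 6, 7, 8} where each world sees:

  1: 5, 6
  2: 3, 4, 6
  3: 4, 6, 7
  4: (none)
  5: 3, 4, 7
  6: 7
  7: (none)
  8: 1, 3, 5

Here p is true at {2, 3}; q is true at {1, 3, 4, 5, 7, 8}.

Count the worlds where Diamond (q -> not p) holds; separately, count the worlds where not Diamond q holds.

For Diamond (q -> not p):
1: successors {5, 6}; q -> not p there: 5:T, 6:T. ✓
2: successors {3, 4, 6}; q -> not p there: 3:F, 4:T, 6:T. ✓
3: successors {4, 6, 7}; q -> not p there: 4:T, 6:T, 7:T. ✓
4: no successors, so Diamond (q -> not p) fails. ✗
5: successors {3, 4, 7}; q -> not p there: 3:F, 4:T, 7:T. ✓
6: successors {7}; q -> not p there: 7:T. ✓
7: no successors, so Diamond (q -> not p) fails. ✗
8: successors {1, 3, 5}; q -> not p there: 1:T, 3:F, 5:T. ✓
— 6 worlds.
For not Diamond q:
1: Diamond q is T. ✗
2: Diamond q is T. ✗
3: Diamond q is T. ✗
4: Diamond q is F. ✓
5: Diamond q is T. ✗
6: Diamond q is T. ✗
7: Diamond q is F. ✓
8: Diamond q is T. ✗
— 2 worlds.

6 and 2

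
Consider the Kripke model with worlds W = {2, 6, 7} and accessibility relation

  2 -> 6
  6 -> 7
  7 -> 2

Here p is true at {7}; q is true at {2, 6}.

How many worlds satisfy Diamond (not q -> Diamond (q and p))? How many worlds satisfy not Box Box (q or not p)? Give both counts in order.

For Diamond (not q -> Diamond (q and p)):
2: successors {6}; not q -> Diamond (q and p) there: 6:T. ✓
6: successors {7}; not q -> Diamond (q and p) there: 7:F. ✗
7: successors {2}; not q -> Diamond (q and p) there: 2:T. ✓
— 2 worlds.
For not Box Box (q or not p):
2: Box Box (q or not p) is F. ✓
6: Box Box (q or not p) is T. ✗
7: Box Box (q or not p) is T. ✗
— 1 world.

2 and 1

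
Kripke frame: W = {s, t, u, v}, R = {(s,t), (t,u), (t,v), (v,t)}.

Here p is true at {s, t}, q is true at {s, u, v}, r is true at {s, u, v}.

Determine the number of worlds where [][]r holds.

3

s: successors {t}; []r there: t:T. ✓
t: successors {u, v}; []r there: u:T, v:F. ✗
u: no successors, so [][]r holds vacuously. ✓
v: successors {t}; []r there: t:T. ✓
Satisfying worlds: {s, u, v}.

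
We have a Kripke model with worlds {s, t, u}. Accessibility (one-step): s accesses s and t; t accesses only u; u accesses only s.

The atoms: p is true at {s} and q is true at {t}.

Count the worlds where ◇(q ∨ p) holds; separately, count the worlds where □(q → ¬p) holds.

For ◇(q ∨ p):
s: successors {s, t}; q ∨ p there: s:T, t:T. ✓
t: successors {u}; q ∨ p there: u:F. ✗
u: successors {s}; q ∨ p there: s:T. ✓
— 2 worlds.
For □(q → ¬p):
s: successors {s, t}; q → ¬p there: s:T, t:T. ✓
t: successors {u}; q → ¬p there: u:T. ✓
u: successors {s}; q → ¬p there: s:T. ✓
— 3 worlds.

2 and 3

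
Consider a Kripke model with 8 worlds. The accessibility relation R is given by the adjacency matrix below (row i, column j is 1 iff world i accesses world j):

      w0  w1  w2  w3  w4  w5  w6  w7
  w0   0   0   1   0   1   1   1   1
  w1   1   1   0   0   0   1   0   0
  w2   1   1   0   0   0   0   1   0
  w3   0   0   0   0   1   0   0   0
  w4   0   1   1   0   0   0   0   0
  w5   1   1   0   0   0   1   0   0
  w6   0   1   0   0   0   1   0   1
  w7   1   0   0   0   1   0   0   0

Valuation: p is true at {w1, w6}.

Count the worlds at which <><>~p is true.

w0: successors {w2, w4, w5, w6, w7}; <>~p there: w2:T, w4:T, w5:T, w6:T, w7:T. ✓
w1: successors {w0, w1, w5}; <>~p there: w0:T, w1:T, w5:T. ✓
w2: successors {w0, w1, w6}; <>~p there: w0:T, w1:T, w6:T. ✓
w3: successors {w4}; <>~p there: w4:T. ✓
w4: successors {w1, w2}; <>~p there: w1:T, w2:T. ✓
w5: successors {w0, w1, w5}; <>~p there: w0:T, w1:T, w5:T. ✓
w6: successors {w1, w5, w7}; <>~p there: w1:T, w5:T, w7:T. ✓
w7: successors {w0, w4}; <>~p there: w0:T, w4:T. ✓
Satisfying worlds: {w0, w1, w2, w3, w4, w5, w6, w7}.

8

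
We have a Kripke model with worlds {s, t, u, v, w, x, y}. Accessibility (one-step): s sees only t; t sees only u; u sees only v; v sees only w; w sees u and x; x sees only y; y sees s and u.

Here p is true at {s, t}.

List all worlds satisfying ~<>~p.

{s}

s: <>~p is F. ✓
t: <>~p is T. ✗
u: <>~p is T. ✗
v: <>~p is T. ✗
w: <>~p is T. ✗
x: <>~p is T. ✗
y: <>~p is T. ✗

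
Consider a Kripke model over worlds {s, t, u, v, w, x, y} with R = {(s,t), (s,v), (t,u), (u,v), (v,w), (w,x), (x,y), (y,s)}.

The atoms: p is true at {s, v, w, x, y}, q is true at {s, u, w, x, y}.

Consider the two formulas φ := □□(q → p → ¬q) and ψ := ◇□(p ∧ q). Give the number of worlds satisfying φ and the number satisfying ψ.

For □□(q → p → ¬q):
s: successors {t, v}; □(q → p → ¬q) there: t:T, v:F. ✗
t: successors {u}; □(q → p → ¬q) there: u:T. ✓
u: successors {v}; □(q → p → ¬q) there: v:F. ✗
v: successors {w}; □(q → p → ¬q) there: w:F. ✗
w: successors {x}; □(q → p → ¬q) there: x:F. ✗
x: successors {y}; □(q → p → ¬q) there: y:F. ✗
y: successors {s}; □(q → p → ¬q) there: s:T. ✓
— 2 worlds.
For ◇□(p ∧ q):
s: successors {t, v}; □(p ∧ q) there: t:F, v:T. ✓
t: successors {u}; □(p ∧ q) there: u:F. ✗
u: successors {v}; □(p ∧ q) there: v:T. ✓
v: successors {w}; □(p ∧ q) there: w:T. ✓
w: successors {x}; □(p ∧ q) there: x:T. ✓
x: successors {y}; □(p ∧ q) there: y:T. ✓
y: successors {s}; □(p ∧ q) there: s:F. ✗
— 5 worlds.

2 and 5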